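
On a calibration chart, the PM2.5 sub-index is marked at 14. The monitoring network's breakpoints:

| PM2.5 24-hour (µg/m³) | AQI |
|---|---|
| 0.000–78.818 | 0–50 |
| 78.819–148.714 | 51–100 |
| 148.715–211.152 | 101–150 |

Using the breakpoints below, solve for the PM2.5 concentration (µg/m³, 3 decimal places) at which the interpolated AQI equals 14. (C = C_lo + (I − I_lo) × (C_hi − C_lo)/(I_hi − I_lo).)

22.069

AQI 14 lies in the 0–50 band, which corresponds to 0.000–78.818 µg/m³.
C = 0.000 + (14−0)×(78.818−0.000)/(50−0) = 0.000 + 14×78.818/50 ≈ 22.06904 µg/m³ → 22.069 µg/m³ to 3 dp.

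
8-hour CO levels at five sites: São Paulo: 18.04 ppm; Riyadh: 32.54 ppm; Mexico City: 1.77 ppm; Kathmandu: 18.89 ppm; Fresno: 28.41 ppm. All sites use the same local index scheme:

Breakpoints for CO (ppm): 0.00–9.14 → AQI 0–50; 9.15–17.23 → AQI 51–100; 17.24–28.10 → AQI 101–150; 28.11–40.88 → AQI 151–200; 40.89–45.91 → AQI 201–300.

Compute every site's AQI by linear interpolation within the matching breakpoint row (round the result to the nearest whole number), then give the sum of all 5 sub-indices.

São Paulo: row 17.24–28.10 (AQI 101–150). (150−101)·(18.04−17.24)/(28.10−17.24) + 101 = 49·0.80/10.86 + 101 ≈ 104.61 → 105.
Riyadh: 32.54 lies in 28.11–40.88, so I_lo=151, I_hi=200, C_lo=28.11, C_hi=40.88.
(200−151)/(40.88−28.11) × (32.54−28.11) + 151 = 49/12.77 × 4.43 + 151 ≈ 168.00 → 168.
Mexico City: 1.77 ∈ [0.00, 9.14] ↔ index [0, 50].
0 + (1.77−0.00)·(50−0)/(9.14−0.00) = 0 + 1.77·50/9.14 ≈ 9.68, so AQI = 10.
Kathmandu 18.89: bracket 17.24–28.10 → index 101–150; slope 49/10.86, offset 1.65.
AQI = 101 + 49/10.86·1.65 ≈ 108.44 ⇒ 108.
Fresno: 28.41 ∈ [28.11, 40.88] ↔ index [151, 200].
151 + (28.41−28.11)·(200−151)/(40.88−28.11) = 151 + 0.30·49/12.77 ≈ 152.15, so AQI = 152.
AQIs: São Paulo=105, Riyadh=168, Mexico City=10, Kathmandu=108, Fresno=152. Sum = 105 + 168 + 10 + 108 + 152 = 543.

543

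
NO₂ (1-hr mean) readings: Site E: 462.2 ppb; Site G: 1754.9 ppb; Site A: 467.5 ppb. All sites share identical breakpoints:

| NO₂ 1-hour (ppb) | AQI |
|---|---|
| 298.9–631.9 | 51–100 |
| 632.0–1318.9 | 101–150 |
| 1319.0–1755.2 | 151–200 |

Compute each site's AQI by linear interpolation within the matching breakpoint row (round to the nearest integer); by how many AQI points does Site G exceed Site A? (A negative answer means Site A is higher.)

124

Site E: row 298.9–631.9 (AQI 51–100). (100−51)·(462.2−298.9)/(631.9−298.9) + 51 = 49·163.3/333.0 + 51 ≈ 75.03 → 75.
Site G: 1754.9 ∈ [1319.0, 1755.2] ↔ index [151, 200].
151 + (1754.9−1319.0)·(200−151)/(1755.2−1319.0) = 151 + 435.9·49/436.2 ≈ 199.97, so AQI = 200.
Site A: 467.5 ∈ [298.9, 631.9] ↔ index [51, 100].
51 + (467.5−298.9)·(100−51)/(631.9−298.9) = 51 + 168.6·49/333.0 ≈ 75.81, so AQI = 76.
AQIs: Site E=75, Site G=200, Site A=76. Site G (200) − Site A (76) = 124.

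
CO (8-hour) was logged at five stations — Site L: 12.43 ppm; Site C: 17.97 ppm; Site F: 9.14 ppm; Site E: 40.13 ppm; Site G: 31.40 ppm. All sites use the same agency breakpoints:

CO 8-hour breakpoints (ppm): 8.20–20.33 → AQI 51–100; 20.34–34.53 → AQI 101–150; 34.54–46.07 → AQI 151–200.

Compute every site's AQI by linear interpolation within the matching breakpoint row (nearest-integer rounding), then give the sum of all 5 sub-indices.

Site L: 12.43 ∈ [8.20, 20.33] ↔ index [51, 100].
51 + (12.43−8.20)·(100−51)/(20.33−8.20) = 51 + 4.23·49/12.13 ≈ 68.09, so AQI = 68.
Site C: row 8.20–20.33 (AQI 51–100). (100−51)·(17.97−8.20)/(20.33−8.20) + 51 = 49·9.77/12.13 + 51 ≈ 90.47 → 90.
Site F 9.14: bracket 8.20–20.33 → index 51–100; slope 49/12.13, offset 0.94.
AQI = 51 + 49/12.13·0.94 ≈ 54.80 ⇒ 55.
Site E: 40.13 lies in 34.54–46.07, so I_lo=151, I_hi=200, C_lo=34.54, C_hi=46.07.
(200−151)/(46.07−34.54) × (40.13−34.54) + 151 = 49/11.53 × 5.59 + 151 ≈ 174.76 → 175.
Site G: row 20.34–34.53 (AQI 101–150). (150−101)·(31.40−20.34)/(34.53−20.34) + 101 = 49·11.06/14.19 + 101 ≈ 139.19 → 139.
AQIs: Site L=68, Site C=90, Site F=55, Site E=175, Site G=139. Sum = 68 + 90 + 55 + 175 + 139 = 527.

527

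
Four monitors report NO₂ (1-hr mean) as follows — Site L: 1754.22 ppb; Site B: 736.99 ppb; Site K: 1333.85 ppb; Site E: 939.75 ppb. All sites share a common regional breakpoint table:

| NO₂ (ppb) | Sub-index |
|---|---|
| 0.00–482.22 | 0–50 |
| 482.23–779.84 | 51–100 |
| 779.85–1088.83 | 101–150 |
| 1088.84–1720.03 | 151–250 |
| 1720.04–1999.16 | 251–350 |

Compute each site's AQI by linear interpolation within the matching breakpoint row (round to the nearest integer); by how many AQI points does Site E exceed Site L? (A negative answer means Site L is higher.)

Site L: row 1720.04–1999.16 (AQI 251–350). (350−251)·(1754.22−1720.04)/(1999.16−1720.04) + 251 = 99·34.18/279.12 + 251 ≈ 263.12 → 263.
Site B: row 482.23–779.84 (AQI 51–100). (100−51)·(736.99−482.23)/(779.84−482.23) + 51 = 49·254.76/297.61 + 51 ≈ 92.94 → 93.
Site K: 1333.85 lies in 1088.84–1720.03, so I_lo=151, I_hi=250, C_lo=1088.84, C_hi=1720.03.
(250−151)/(1720.03−1088.84) × (1333.85−1088.84) + 151 = 99/631.19 × 245.01 + 151 ≈ 189.43 → 189.
Site E 939.75: bracket 779.85–1088.83 → index 101–150; slope 49/308.98, offset 159.90.
AQI = 101 + 49/308.98·159.90 ≈ 126.36 ⇒ 126.
AQIs: Site L=263, Site B=93, Site K=189, Site E=126. Site E (126) − Site L (263) = -137.

-137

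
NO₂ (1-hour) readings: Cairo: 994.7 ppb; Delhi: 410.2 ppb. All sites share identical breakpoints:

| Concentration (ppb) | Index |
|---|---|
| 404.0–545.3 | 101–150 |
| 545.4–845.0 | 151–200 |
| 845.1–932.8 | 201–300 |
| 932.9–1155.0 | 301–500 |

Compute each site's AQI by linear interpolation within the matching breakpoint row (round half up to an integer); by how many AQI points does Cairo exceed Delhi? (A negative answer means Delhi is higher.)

253

Cairo: 994.7 lies in 932.9–1155.0, so I_lo=301, I_hi=500, C_lo=932.9, C_hi=1155.0.
(500−301)/(1155.0−932.9) × (994.7−932.9) + 301 = 199/222.1 × 61.8 + 301 ≈ 356.37 → 356.
Delhi: 410.2 ∈ [404.0, 545.3] ↔ index [101, 150].
101 + (410.2−404.0)·(150−101)/(545.3−404.0) = 101 + 6.2·49/141.3 ≈ 103.15, so AQI = 103.
AQIs: Cairo=356, Delhi=103. Cairo (356) − Delhi (103) = 253.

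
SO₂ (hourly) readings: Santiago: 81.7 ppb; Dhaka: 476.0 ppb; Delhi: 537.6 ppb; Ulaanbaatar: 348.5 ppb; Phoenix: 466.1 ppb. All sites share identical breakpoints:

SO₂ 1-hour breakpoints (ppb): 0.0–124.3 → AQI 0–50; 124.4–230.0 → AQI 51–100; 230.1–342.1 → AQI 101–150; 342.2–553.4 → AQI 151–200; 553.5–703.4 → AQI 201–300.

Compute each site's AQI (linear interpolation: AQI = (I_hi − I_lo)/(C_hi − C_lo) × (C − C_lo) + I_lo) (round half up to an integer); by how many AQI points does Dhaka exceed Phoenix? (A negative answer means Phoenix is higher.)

Santiago 81.7: bracket 0.0–124.3 → index 0–50; slope 50/124.3, offset 81.7.
AQI = 0 + 50/124.3·81.7 ≈ 32.86 ⇒ 33.
Dhaka: 476.0 ∈ [342.2, 553.4] ↔ index [151, 200].
151 + (476.0−342.2)·(200−151)/(553.4−342.2) = 151 + 133.8·49/211.2 ≈ 182.04, so AQI = 182.
Delhi: row 342.2–553.4 (AQI 151–200). (200−151)·(537.6−342.2)/(553.4−342.2) + 151 = 49·195.4/211.2 + 151 ≈ 196.33 → 196.
Ulaanbaatar 348.5: bracket 342.2–553.4 → index 151–200; slope 49/211.2, offset 6.3.
AQI = 151 + 49/211.2·6.3 ≈ 152.46 ⇒ 152.
Phoenix: row 342.2–553.4 (AQI 151–200). (200−151)·(466.1−342.2)/(553.4−342.2) + 151 = 49·123.9/211.2 + 151 ≈ 179.75 → 180.
AQIs: Santiago=33, Dhaka=182, Delhi=196, Ulaanbaatar=152, Phoenix=180. Dhaka (182) − Phoenix (180) = 2.

2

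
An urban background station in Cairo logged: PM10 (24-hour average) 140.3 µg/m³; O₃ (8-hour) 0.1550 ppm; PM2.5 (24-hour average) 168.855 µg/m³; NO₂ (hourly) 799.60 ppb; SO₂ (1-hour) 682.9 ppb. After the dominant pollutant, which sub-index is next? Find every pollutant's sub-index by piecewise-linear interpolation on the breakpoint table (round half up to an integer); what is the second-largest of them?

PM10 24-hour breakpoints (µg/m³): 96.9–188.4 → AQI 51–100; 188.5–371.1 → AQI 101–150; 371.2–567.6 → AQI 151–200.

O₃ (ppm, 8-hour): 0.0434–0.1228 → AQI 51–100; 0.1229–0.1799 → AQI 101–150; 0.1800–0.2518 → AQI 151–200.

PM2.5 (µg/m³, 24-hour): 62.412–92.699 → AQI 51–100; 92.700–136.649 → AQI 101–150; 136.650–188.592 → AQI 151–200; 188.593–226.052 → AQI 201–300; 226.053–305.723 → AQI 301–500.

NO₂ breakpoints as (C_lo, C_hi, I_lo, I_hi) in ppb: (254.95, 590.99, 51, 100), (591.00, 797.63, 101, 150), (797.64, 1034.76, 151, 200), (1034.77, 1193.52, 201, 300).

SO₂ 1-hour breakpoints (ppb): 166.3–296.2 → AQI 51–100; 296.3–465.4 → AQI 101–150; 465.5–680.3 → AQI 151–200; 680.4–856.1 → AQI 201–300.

181

PM10: 140.3 lies in 96.9–188.4, so I_lo=51, I_hi=100, C_lo=96.9, C_hi=188.4.
(100−51)/(188.4−96.9) × (140.3−96.9) + 51 = 49/91.5 × 43.4 + 51 ≈ 74.24 → 74.
O₃ 0.1550: bracket 0.1229–0.1799 → index 101–150; slope 49/0.0570, offset 0.0321.
AQI = 101 + 49/0.0570·0.0321 ≈ 128.59 ⇒ 129.
PM2.5: row 136.650–188.592 (AQI 151–200). (200−151)·(168.855−136.650)/(188.592−136.650) + 151 = 49·32.205/51.942 + 151 ≈ 181.38 → 181.
NO₂: 799.60 ∈ [797.64, 1034.76] ↔ index [151, 200].
151 + (799.60−797.64)·(200−151)/(1034.76−797.64) = 151 + 1.96·49/237.12 ≈ 151.41, so AQI = 151.
SO₂: row 680.4–856.1 (AQI 201–300). (300−201)·(682.9−680.4)/(856.1−680.4) + 201 = 99·2.5/175.7 + 201 ≈ 202.41 → 202.
Sub-indices: PM10→74, O₃→129, PM2.5→181, NO₂→151, SO₂→202. Ranked high→low: 202, 181, 151, 129, 74. Second-highest sub-index = 181.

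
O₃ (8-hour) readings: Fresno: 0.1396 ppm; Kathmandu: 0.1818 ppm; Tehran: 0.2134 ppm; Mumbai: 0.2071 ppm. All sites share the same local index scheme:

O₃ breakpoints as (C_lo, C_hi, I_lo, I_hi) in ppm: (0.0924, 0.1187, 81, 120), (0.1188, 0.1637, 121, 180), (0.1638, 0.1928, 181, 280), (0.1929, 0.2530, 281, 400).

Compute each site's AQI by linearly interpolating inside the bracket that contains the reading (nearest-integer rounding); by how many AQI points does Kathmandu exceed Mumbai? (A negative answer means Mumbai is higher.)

Fresno: 0.1396 lies in 0.1188–0.1637, so I_lo=121, I_hi=180, C_lo=0.1188, C_hi=0.1637.
(180−121)/(0.1637−0.1188) × (0.1396−0.1188) + 121 = 59/0.0449 × 0.0208 + 121 ≈ 148.33 → 148.
Kathmandu 0.1818: bracket 0.1638–0.1928 → index 181–280; slope 99/0.0290, offset 0.0180.
AQI = 181 + 99/0.0290·0.0180 ≈ 242.45 ⇒ 242.
Tehran: 0.2134 ∈ [0.1929, 0.2530] ↔ index [281, 400].
281 + (0.2134−0.1929)·(400−281)/(0.2530−0.1929) = 281 + 0.0205·119/0.0601 ≈ 321.59, so AQI = 322.
Mumbai: 0.2071 ∈ [0.1929, 0.2530] ↔ index [281, 400].
281 + (0.2071−0.1929)·(400−281)/(0.2530−0.1929) = 281 + 0.0142·119/0.0601 ≈ 309.12, so AQI = 309.
AQIs: Fresno=148, Kathmandu=242, Tehran=322, Mumbai=309. Kathmandu (242) − Mumbai (309) = -67.

-67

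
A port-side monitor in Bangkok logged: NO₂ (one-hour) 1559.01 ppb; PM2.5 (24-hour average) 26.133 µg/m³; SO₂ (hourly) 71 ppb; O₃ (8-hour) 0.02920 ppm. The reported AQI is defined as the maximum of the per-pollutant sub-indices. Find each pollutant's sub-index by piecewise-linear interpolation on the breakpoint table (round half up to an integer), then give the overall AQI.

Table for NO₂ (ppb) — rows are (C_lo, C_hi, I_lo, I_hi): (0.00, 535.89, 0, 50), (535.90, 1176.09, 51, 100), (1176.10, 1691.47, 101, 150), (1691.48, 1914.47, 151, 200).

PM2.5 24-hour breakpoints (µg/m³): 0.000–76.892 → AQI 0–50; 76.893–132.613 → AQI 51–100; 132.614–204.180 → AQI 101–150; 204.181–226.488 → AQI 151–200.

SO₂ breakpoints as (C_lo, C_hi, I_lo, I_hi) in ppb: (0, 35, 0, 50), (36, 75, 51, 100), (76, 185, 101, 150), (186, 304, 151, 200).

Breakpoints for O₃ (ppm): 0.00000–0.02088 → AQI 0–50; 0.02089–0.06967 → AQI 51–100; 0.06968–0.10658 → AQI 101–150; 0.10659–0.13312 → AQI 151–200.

137

NO₂: 1559.01 ∈ [1176.10, 1691.47] ↔ index [101, 150].
101 + (1559.01−1176.10)·(150−101)/(1691.47−1176.10) = 101 + 382.91·49/515.37 ≈ 137.41, so AQI = 137.
PM2.5 26.133: bracket 0.000–76.892 → index 0–50; slope 50/76.892, offset 26.133.
AQI = 0 + 50/76.892·26.133 ≈ 16.99 ⇒ 17.
SO₂: 71 ∈ [36, 75] ↔ index [51, 100].
51 + (71−36)·(100−51)/(75−36) = 51 + 35·49/39 ≈ 94.97, so AQI = 95.
O₃: 0.02920 lies in 0.02089–0.06967, so I_lo=51, I_hi=100, C_lo=0.02089, C_hi=0.06967.
(100−51)/(0.06967−0.02089) × (0.02920−0.02089) + 51 = 49/0.04878 × 0.00831 + 51 ≈ 59.35 → 59.
Sub-indices: NO₂→137, PM2.5→17, SO₂→95, O₃→59. Overall AQI = max = 137; dominant pollutant is NO₂.
AQI 137: Unhealthy for Sensitive Groups.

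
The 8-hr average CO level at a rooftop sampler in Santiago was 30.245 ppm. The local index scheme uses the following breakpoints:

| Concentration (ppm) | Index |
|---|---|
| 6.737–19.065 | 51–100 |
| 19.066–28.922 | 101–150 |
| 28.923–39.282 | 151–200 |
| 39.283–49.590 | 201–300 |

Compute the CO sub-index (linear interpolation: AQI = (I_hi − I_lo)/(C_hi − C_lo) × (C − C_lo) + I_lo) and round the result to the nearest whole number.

CO: 30.245 lies in 28.923–39.282, so I_lo=151, I_hi=200, C_lo=28.923, C_hi=39.282.
(200−151)/(39.282−28.923) × (30.245−28.923) + 151 = 49/10.359 × 1.322 + 151 ≈ 157.25 → 157.

157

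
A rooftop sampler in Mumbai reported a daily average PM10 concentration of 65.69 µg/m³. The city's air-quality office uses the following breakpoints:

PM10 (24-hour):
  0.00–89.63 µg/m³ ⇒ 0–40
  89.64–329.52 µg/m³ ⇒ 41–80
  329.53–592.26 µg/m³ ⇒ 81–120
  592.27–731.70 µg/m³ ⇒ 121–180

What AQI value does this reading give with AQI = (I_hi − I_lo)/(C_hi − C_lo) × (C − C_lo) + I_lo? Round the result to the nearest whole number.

29

PM10: 65.69 lies in 0.00–89.63, so I_lo=0, I_hi=40, C_lo=0.00, C_hi=89.63.
(40−0)/(89.63−0.00) × (65.69−0.00) + 0 = 40/89.63 × 65.69 + 0 ≈ 29.32 → 29.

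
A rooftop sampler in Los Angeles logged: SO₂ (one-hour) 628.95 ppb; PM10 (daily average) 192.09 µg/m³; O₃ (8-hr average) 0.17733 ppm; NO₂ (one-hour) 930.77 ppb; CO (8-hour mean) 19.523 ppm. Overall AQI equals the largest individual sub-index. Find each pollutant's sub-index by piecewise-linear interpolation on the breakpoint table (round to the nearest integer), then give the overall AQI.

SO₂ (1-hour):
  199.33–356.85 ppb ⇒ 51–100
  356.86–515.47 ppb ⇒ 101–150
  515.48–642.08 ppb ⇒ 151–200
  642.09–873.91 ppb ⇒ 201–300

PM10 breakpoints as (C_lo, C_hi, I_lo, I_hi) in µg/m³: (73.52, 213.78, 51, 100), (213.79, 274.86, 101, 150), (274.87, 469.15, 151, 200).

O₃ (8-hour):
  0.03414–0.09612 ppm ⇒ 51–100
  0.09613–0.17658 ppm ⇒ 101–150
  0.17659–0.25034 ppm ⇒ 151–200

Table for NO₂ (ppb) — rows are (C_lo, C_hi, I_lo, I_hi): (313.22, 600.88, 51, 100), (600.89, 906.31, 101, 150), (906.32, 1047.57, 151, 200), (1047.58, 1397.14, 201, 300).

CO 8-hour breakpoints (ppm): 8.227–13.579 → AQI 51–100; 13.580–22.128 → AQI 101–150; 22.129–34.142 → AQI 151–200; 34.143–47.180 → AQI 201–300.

195

SO₂: 628.95 lies in 515.48–642.08, so I_lo=151, I_hi=200, C_lo=515.48, C_hi=642.08.
(200−151)/(642.08−515.48) × (628.95−515.48) + 151 = 49/126.60 × 113.47 + 151 ≈ 194.92 → 195.
PM10: row 73.52–213.78 (AQI 51–100). (100−51)·(192.09−73.52)/(213.78−73.52) + 51 = 49·118.57/140.26 + 51 ≈ 92.42 → 92.
O₃: 0.17733 lies in 0.17659–0.25034, so I_lo=151, I_hi=200, C_lo=0.17659, C_hi=0.25034.
(200−151)/(0.25034−0.17659) × (0.17733−0.17659) + 151 = 49/0.07375 × 0.00074 + 151 ≈ 151.49 → 151.
NO₂: 930.77 ∈ [906.32, 1047.57] ↔ index [151, 200].
151 + (930.77−906.32)·(200−151)/(1047.57−906.32) = 151 + 24.45·49/141.25 ≈ 159.48, so AQI = 159.
CO: row 13.580–22.128 (AQI 101–150). (150−101)·(19.523−13.580)/(22.128−13.580) + 101 = 49·5.943/8.548 + 101 ≈ 135.07 → 135.
Sub-indices: SO₂→195, PM10→92, O₃→151, NO₂→159, CO→135. Overall AQI = max = 195; dominant pollutant is SO₂.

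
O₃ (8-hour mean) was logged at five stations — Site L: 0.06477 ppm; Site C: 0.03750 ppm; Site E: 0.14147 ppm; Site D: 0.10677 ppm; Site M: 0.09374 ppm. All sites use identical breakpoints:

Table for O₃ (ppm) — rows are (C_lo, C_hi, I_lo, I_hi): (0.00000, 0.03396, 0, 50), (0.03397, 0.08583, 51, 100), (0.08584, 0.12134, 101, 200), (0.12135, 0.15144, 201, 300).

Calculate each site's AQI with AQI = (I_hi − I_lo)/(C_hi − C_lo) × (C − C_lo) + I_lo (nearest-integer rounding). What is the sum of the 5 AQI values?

Site L: row 0.03397–0.08583 (AQI 51–100). (100−51)·(0.06477−0.03397)/(0.08583−0.03397) + 51 = 49·0.03080/0.05186 + 51 ≈ 80.10 → 80.
Site C: row 0.03397–0.08583 (AQI 51–100). (100−51)·(0.03750−0.03397)/(0.08583−0.03397) + 51 = 49·0.00353/0.05186 + 51 ≈ 54.34 → 54.
Site E: 0.14147 lies in 0.12135–0.15144, so I_lo=201, I_hi=300, C_lo=0.12135, C_hi=0.15144.
(300−201)/(0.15144−0.12135) × (0.14147−0.12135) + 201 = 99/0.03009 × 0.02012 + 201 ≈ 267.20 → 267.
Site D: 0.10677 lies in 0.08584–0.12134, so I_lo=101, I_hi=200, C_lo=0.08584, C_hi=0.12134.
(200−101)/(0.12134−0.08584) × (0.10677−0.08584) + 101 = 99/0.03550 × 0.02093 + 101 ≈ 159.37 → 159.
Site M: row 0.08584–0.12134 (AQI 101–200). (200−101)·(0.09374−0.08584)/(0.12134−0.08584) + 101 = 99·0.00790/0.03550 + 101 ≈ 123.03 → 123.
AQIs: Site L=80, Site C=54, Site E=267, Site D=159, Site M=123. Sum = 80 + 54 + 267 + 159 + 123 = 683.

683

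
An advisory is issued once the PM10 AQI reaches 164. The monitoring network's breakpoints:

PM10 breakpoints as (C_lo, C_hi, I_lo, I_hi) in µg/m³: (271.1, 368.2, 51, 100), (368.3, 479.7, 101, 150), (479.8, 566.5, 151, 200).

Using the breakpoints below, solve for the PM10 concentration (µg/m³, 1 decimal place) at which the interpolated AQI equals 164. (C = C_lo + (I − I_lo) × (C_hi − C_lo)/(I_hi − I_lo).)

502.8

AQI 164 lies in the 151–200 band, which corresponds to 479.8–566.5 µg/m³.
C = 479.8 + (164−151)×(566.5−479.8)/(200−151) = 479.8 + 13×86.7/49 ≈ 502.802 µg/m³ → 502.8 µg/m³ to 1 dp.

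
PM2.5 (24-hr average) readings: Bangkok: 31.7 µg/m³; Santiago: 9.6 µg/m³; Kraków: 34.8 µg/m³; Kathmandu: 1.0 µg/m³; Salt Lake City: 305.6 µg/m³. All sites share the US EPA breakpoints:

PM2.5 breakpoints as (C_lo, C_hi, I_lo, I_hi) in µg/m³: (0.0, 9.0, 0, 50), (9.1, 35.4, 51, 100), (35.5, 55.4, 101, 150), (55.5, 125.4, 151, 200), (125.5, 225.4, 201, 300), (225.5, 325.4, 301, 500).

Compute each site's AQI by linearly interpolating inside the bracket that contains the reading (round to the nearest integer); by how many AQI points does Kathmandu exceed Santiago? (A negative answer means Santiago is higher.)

Bangkok: 31.7 lies in 9.1–35.4, so I_lo=51, I_hi=100, C_lo=9.1, C_hi=35.4.
(100−51)/(35.4−9.1) × (31.7−9.1) + 51 = 49/26.3 × 22.6 + 51 ≈ 93.11 → 93.
Santiago 9.6: bracket 9.1–35.4 → index 51–100; slope 49/26.3, offset 0.5.
AQI = 51 + 49/26.3·0.5 ≈ 51.93 ⇒ 52.
Kraków: 34.8 ∈ [9.1, 35.4] ↔ index [51, 100].
51 + (34.8−9.1)·(100−51)/(35.4−9.1) = 51 + 25.7·49/26.3 ≈ 98.88, so AQI = 99.
Kathmandu: 1.0 ∈ [0.0, 9.0] ↔ index [0, 50].
0 + (1.0−0.0)·(50−0)/(9.0−0.0) = 0 + 1.0·50/9.0 ≈ 5.56, so AQI = 6.
Salt Lake City: row 225.5–325.4 (AQI 301–500). (500−301)·(305.6−225.5)/(325.4−225.5) + 301 = 199·80.1/99.9 + 301 ≈ 460.56 → 461.
AQIs: Bangkok=93, Santiago=52, Kraków=99, Kathmandu=6, Salt Lake City=461. Kathmandu (6) − Santiago (52) = -46.

-46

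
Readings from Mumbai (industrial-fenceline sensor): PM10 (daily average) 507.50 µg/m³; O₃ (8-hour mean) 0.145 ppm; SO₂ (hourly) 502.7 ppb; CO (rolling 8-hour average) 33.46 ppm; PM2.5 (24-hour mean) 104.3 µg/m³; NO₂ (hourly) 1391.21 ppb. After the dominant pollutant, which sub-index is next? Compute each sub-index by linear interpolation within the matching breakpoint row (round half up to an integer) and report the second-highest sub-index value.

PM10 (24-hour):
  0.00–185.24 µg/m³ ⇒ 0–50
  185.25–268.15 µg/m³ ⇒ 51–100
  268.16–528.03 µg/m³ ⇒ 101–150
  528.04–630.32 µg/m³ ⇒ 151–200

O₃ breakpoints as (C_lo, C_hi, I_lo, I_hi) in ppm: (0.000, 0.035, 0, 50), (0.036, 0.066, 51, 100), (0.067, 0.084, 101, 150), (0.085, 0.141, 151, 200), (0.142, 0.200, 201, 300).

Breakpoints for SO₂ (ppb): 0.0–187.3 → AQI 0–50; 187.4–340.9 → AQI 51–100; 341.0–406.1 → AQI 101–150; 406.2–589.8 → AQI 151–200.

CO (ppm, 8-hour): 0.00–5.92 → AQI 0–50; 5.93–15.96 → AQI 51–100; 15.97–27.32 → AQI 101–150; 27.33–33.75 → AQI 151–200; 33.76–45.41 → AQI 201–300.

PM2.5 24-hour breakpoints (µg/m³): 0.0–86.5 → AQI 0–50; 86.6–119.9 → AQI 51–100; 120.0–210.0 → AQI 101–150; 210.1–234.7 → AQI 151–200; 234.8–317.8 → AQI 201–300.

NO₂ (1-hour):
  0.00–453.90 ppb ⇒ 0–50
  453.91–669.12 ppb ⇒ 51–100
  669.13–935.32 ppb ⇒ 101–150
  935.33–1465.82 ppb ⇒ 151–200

PM10: 507.50 lies in 268.16–528.03, so I_lo=101, I_hi=150, C_lo=268.16, C_hi=528.03.
(150−101)/(528.03−268.16) × (507.50−268.16) + 101 = 49/259.87 × 239.34 + 101 ≈ 146.13 → 146.
O₃: 0.145 ∈ [0.142, 0.200] ↔ index [201, 300].
201 + (0.145−0.142)·(300−201)/(0.200−0.142) = 201 + 0.003·99/0.058 ≈ 206.12, so AQI = 206.
SO₂: row 406.2–589.8 (AQI 151–200). (200−151)·(502.7−406.2)/(589.8−406.2) + 151 = 49·96.5/183.6 + 151 ≈ 176.75 → 177.
CO 33.46: bracket 27.33–33.75 → index 151–200; slope 49/6.42, offset 6.13.
AQI = 151 + 49/6.42·6.13 ≈ 197.79 ⇒ 198.
PM2.5: 104.3 ∈ [86.6, 119.9] ↔ index [51, 100].
51 + (104.3−86.6)·(100−51)/(119.9−86.6) = 51 + 17.7·49/33.3 ≈ 77.05, so AQI = 77.
NO₂: row 935.33–1465.82 (AQI 151–200). (200−151)·(1391.21−935.33)/(1465.82−935.33) + 151 = 49·455.88/530.49 + 151 ≈ 193.11 → 193.
Sub-indices: PM10→146, O₃→206, SO₂→177, CO→198, PM2.5→77, NO₂→193. Ranked high→low: 206, 198, 193, 177, 146, 77. Second-highest sub-index = 198.

198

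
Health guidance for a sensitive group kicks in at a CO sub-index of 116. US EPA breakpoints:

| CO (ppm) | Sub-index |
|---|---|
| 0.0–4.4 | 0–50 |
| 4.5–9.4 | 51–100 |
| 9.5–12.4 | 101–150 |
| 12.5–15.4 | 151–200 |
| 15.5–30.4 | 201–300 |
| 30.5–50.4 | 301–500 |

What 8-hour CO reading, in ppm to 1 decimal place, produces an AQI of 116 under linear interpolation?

10.4

AQI 116 lies in the 101–150 band, which corresponds to 9.5–12.4 ppm.
C = 9.5 + (116−101)×(12.4−9.5)/(150−101) = 9.5 + 15×2.9/49 ≈ 10.388 ppm → 10.4 ppm to 1 dp.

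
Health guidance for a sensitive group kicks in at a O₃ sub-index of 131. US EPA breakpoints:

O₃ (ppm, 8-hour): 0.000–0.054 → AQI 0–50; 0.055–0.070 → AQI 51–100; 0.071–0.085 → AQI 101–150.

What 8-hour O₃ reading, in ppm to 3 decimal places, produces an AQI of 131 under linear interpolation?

0.080

AQI 131 lies in the 101–150 band, which corresponds to 0.071–0.085 ppm.
C = 0.071 + (131−101)×(0.085−0.071)/(150−101) = 0.071 + 30×0.014/49 ≈ 0.07957 ppm → 0.080 ppm to 3 dp.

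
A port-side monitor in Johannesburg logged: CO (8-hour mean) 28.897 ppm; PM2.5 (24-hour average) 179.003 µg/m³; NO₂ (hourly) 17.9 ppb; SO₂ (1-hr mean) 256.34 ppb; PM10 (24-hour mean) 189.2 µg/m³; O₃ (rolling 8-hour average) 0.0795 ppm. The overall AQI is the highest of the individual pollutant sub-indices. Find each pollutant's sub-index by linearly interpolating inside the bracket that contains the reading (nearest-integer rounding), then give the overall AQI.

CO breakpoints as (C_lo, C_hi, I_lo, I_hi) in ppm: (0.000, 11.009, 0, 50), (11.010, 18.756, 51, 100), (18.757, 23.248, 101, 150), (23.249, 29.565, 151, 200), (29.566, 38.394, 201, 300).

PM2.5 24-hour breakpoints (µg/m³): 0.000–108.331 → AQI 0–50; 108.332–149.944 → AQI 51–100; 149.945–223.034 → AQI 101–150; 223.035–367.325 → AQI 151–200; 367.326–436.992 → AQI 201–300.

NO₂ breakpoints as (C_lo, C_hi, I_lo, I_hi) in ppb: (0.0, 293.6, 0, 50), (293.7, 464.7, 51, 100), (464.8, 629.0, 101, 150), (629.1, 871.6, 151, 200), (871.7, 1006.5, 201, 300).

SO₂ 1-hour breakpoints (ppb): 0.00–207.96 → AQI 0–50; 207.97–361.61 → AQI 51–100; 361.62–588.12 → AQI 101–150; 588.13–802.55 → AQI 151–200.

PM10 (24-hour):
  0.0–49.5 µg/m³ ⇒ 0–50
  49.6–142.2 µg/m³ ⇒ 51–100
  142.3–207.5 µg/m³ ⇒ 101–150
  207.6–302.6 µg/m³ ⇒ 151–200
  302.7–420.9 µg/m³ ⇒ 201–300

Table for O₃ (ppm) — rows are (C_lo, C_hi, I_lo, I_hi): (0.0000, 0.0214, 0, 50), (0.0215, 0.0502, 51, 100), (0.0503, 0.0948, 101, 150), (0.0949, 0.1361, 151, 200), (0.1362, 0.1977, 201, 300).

CO: 28.897 ∈ [23.249, 29.565] ↔ index [151, 200].
151 + (28.897−23.249)·(200−151)/(29.565−23.249) = 151 + 5.648·49/6.316 ≈ 194.82, so AQI = 195.
PM2.5 179.003: bracket 149.945–223.034 → index 101–150; slope 49/73.089, offset 29.058.
AQI = 101 + 49/73.089·29.058 ≈ 120.48 ⇒ 120.
NO₂ 17.9: bracket 0.0–293.6 → index 0–50; slope 50/293.6, offset 17.9.
AQI = 0 + 50/293.6·17.9 ≈ 3.05 ⇒ 3.
SO₂: 256.34 ∈ [207.97, 361.61] ↔ index [51, 100].
51 + (256.34−207.97)·(100−51)/(361.61−207.97) = 51 + 48.37·49/153.64 ≈ 66.43, so AQI = 66.
PM10: 189.2 lies in 142.3–207.5, so I_lo=101, I_hi=150, C_lo=142.3, C_hi=207.5.
(150−101)/(207.5−142.3) × (189.2−142.3) + 101 = 49/65.2 × 46.9 + 101 ≈ 136.25 → 136.
O₃ 0.0795: bracket 0.0503–0.0948 → index 101–150; slope 49/0.0445, offset 0.0292.
AQI = 101 + 49/0.0445·0.0292 ≈ 133.15 ⇒ 133.
Sub-indices: CO→195, PM2.5→120, NO₂→3, SO₂→66, PM10→136, O₃→133. Overall AQI = max = 195; dominant pollutant is CO.

195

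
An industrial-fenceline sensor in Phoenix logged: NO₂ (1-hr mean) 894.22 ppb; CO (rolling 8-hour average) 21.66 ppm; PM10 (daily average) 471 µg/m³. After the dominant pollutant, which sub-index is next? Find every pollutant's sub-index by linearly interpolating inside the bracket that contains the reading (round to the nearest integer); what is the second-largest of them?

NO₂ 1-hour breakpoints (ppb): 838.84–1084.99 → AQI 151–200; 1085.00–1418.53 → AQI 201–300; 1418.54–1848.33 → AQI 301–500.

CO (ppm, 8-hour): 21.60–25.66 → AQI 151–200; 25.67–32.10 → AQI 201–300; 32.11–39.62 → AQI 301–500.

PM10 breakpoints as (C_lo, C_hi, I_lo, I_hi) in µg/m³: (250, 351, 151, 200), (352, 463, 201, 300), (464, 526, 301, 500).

NO₂: 894.22 lies in 838.84–1084.99, so I_lo=151, I_hi=200, C_lo=838.84, C_hi=1084.99.
(200−151)/(1084.99−838.84) × (894.22−838.84) + 151 = 49/246.15 × 55.38 + 151 ≈ 162.02 → 162.
CO: row 21.60–25.66 (AQI 151–200). (200−151)·(21.66−21.60)/(25.66−21.60) + 151 = 49·0.06/4.06 + 151 ≈ 151.72 → 152.
PM10 471: bracket 464–526 → index 301–500; slope 199/62, offset 7.
AQI = 301 + 199/62·7 ≈ 323.47 ⇒ 323.
Sub-indices: NO₂→162, CO→152, PM10→323. Ranked high→low: 323, 162, 152. Second-highest sub-index = 162.

162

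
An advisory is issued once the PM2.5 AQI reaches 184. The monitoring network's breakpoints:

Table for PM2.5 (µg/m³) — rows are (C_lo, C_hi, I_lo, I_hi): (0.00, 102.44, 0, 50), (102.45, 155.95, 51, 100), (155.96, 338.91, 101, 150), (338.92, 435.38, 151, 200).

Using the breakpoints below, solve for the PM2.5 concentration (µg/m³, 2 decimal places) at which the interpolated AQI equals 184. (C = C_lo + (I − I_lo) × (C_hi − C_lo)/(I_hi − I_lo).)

AQI 184 lies in the 151–200 band, which corresponds to 338.92–435.38 µg/m³.
C = 338.92 + (184−151)×(435.38−338.92)/(200−151) = 338.92 + 33×96.46/49 ≈ 403.8829 µg/m³ → 403.88 µg/m³ to 2 dp.

403.88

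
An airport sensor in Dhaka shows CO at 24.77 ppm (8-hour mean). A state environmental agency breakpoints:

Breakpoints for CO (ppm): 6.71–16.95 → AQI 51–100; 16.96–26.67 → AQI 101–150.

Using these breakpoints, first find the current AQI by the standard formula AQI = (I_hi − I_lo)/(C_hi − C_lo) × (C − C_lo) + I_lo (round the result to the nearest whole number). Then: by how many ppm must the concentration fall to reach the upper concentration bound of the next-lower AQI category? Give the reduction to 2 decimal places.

CO 24.77: bracket 16.96–26.67 → index 101–150; slope 49/9.71, offset 7.81.
AQI = 101 + 49/9.71·7.81 ≈ 140.41 ⇒ 140.
Current AQI 140 is in the Unhealthy for Sensitive Groups range (101–150). The next-lower category tops out at AQI 100, whose upper concentration bound is 16.95 ppm.
Reduction needed = 24.77 − 16.95 = 7.82 ppm.

7.82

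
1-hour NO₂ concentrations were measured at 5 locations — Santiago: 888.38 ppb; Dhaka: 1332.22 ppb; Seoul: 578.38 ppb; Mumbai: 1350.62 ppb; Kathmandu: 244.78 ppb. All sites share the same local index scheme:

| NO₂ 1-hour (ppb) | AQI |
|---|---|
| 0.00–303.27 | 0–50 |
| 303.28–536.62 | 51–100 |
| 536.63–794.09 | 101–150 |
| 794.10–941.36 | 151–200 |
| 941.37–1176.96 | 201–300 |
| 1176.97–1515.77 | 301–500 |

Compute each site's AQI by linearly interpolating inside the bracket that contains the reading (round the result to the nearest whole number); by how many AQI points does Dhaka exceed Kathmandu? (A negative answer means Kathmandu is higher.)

Santiago: 888.38 lies in 794.10–941.36, so I_lo=151, I_hi=200, C_lo=794.10, C_hi=941.36.
(200−151)/(941.36−794.10) × (888.38−794.10) + 151 = 49/147.26 × 94.28 + 151 ≈ 182.37 → 182.
Dhaka: 1332.22 lies in 1176.97–1515.77, so I_lo=301, I_hi=500, C_lo=1176.97, C_hi=1515.77.
(500−301)/(1515.77−1176.97) × (1332.22−1176.97) + 301 = 199/338.80 × 155.25 + 301 ≈ 392.19 → 392.
Seoul: 578.38 lies in 536.63–794.09, so I_lo=101, I_hi=150, C_lo=536.63, C_hi=794.09.
(150−101)/(794.09−536.63) × (578.38−536.63) + 101 = 49/257.46 × 41.75 + 101 ≈ 108.95 → 109.
Mumbai: 1350.62 ∈ [1176.97, 1515.77] ↔ index [301, 500].
301 + (1350.62−1176.97)·(500−301)/(1515.77−1176.97) = 301 + 173.65·199/338.80 ≈ 403.00, so AQI = 403.
Kathmandu 244.78: bracket 0.00–303.27 → index 0–50; slope 50/303.27, offset 244.78.
AQI = 0 + 50/303.27·244.78 ≈ 40.36 ⇒ 40.
AQIs: Santiago=182, Dhaka=392, Seoul=109, Mumbai=403, Kathmandu=40. Dhaka (392) − Kathmandu (40) = 352.

352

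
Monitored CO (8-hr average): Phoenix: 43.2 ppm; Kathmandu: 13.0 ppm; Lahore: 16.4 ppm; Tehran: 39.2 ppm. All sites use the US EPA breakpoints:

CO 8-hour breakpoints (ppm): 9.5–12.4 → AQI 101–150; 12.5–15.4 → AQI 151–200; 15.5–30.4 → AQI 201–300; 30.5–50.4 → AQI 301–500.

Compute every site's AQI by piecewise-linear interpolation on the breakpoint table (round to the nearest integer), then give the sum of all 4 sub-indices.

1182

Phoenix 43.2: bracket 30.5–50.4 → index 301–500; slope 199/19.9, offset 12.7.
AQI = 301 + 199/19.9·12.7 ≈ 428.00 ⇒ 428.
Kathmandu: row 12.5–15.4 (AQI 151–200). (200−151)·(13.0−12.5)/(15.4−12.5) + 151 = 49·0.5/2.9 + 151 ≈ 159.45 → 159.
Lahore: 16.4 ∈ [15.5, 30.4] ↔ index [201, 300].
201 + (16.4−15.5)·(300−201)/(30.4−15.5) = 201 + 0.9·99/14.9 ≈ 206.98, so AQI = 207.
Tehran: 39.2 lies in 30.5–50.4, so I_lo=301, I_hi=500, C_lo=30.5, C_hi=50.4.
(500−301)/(50.4−30.5) × (39.2−30.5) + 301 = 199/19.9 × 8.7 + 301 ≈ 388.00 → 388.
AQIs: Phoenix=428, Kathmandu=159, Lahore=207, Tehran=388. Sum = 428 + 159 + 207 + 388 = 1182.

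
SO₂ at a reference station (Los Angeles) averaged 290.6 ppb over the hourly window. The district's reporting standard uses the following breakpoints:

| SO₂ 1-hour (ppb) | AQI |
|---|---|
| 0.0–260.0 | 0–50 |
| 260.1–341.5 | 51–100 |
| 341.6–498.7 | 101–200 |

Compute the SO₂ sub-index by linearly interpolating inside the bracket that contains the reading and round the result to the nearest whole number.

SO₂: 290.6 ∈ [260.1, 341.5] ↔ index [51, 100].
51 + (290.6−260.1)·(100−51)/(341.5−260.1) = 51 + 30.5·49/81.4 ≈ 69.36, so AQI = 69.

69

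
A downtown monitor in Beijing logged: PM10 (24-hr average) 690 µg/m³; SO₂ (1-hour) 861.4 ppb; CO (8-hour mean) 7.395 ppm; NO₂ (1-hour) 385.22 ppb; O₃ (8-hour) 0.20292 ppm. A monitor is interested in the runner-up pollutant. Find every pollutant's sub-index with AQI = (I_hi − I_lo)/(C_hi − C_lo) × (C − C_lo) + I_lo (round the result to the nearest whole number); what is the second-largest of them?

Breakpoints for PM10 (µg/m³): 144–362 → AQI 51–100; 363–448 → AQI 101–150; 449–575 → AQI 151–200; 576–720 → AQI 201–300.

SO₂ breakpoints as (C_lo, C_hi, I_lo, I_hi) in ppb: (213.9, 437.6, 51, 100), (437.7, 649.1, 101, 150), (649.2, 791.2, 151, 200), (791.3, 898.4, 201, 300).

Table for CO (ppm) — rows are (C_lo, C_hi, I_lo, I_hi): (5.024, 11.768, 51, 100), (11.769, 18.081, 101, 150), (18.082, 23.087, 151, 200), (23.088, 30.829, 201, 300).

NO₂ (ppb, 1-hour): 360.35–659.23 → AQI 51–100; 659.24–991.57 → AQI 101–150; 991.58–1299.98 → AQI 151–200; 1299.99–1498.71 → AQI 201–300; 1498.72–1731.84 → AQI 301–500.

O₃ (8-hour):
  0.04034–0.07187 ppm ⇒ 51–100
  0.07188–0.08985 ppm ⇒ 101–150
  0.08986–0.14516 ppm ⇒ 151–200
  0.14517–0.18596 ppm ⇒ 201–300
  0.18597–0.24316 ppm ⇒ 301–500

279

PM10: 690 ∈ [576, 720] ↔ index [201, 300].
201 + (690−576)·(300−201)/(720−576) = 201 + 114·99/144 ≈ 279.38, so AQI = 279.
SO₂ 861.4: bracket 791.3–898.4 → index 201–300; slope 99/107.1, offset 70.1.
AQI = 201 + 99/107.1·70.1 ≈ 265.80 ⇒ 266.
CO: row 5.024–11.768 (AQI 51–100). (100−51)·(7.395−5.024)/(11.768−5.024) + 51 = 49·2.371/6.744 + 51 ≈ 68.23 → 68.
NO₂ 385.22: bracket 360.35–659.23 → index 51–100; slope 49/298.88, offset 24.87.
AQI = 51 + 49/298.88·24.87 ≈ 55.08 ⇒ 55.
O₃: 0.20292 lies in 0.18597–0.24316, so I_lo=301, I_hi=500, C_lo=0.18597, C_hi=0.24316.
(500−301)/(0.24316−0.18597) × (0.20292−0.18597) + 301 = 199/0.05719 × 0.01695 + 301 ≈ 359.98 → 360.
Sub-indices: PM10→279, SO₂→266, CO→68, NO₂→55, O₃→360. Ranked high→low: 360, 279, 266, 68, 55. Second-highest sub-index = 279.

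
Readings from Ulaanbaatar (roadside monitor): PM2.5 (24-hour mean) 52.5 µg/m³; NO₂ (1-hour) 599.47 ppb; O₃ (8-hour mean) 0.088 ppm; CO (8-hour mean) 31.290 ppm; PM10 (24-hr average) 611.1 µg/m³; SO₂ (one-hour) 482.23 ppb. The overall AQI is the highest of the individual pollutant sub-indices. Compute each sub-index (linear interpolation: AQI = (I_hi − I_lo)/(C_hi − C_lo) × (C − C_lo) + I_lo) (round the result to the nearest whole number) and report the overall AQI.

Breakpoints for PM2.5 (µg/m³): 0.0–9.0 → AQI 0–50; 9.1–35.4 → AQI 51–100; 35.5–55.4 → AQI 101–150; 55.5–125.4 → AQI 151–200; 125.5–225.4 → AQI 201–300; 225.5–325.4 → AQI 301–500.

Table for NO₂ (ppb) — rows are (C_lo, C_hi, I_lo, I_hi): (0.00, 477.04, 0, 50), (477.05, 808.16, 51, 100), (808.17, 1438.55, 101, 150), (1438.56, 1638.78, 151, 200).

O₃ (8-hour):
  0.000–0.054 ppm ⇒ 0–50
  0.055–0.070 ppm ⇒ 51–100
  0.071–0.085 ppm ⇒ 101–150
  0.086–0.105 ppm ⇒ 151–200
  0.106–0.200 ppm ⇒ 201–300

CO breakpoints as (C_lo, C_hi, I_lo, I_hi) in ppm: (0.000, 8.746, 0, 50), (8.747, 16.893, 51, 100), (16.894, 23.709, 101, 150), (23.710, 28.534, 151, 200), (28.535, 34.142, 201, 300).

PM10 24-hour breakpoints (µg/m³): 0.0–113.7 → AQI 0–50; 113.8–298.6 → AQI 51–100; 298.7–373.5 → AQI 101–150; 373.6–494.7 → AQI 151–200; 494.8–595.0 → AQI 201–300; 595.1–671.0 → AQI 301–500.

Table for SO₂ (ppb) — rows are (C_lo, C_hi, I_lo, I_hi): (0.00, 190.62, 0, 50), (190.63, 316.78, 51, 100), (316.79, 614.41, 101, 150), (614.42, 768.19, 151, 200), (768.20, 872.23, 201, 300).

343

PM2.5 52.5: bracket 35.5–55.4 → index 101–150; slope 49/19.9, offset 17.0.
AQI = 101 + 49/19.9·17.0 ≈ 142.86 ⇒ 143.
NO₂ 599.47: bracket 477.05–808.16 → index 51–100; slope 49/331.11, offset 122.42.
AQI = 51 + 49/331.11·122.42 ≈ 69.12 ⇒ 69.
O₃: 0.088 ∈ [0.086, 0.105] ↔ index [151, 200].
151 + (0.088−0.086)·(200−151)/(0.105−0.086) = 151 + 0.002·49/0.019 ≈ 156.16, so AQI = 156.
CO: 31.290 lies in 28.535–34.142, so I_lo=201, I_hi=300, C_lo=28.535, C_hi=34.142.
(300−201)/(34.142−28.535) × (31.290−28.535) + 201 = 99/5.607 × 2.755 + 201 ≈ 249.64 → 250.
PM10: 611.1 lies in 595.1–671.0, so I_lo=301, I_hi=500, C_lo=595.1, C_hi=671.0.
(500−301)/(671.0−595.1) × (611.1−595.1) + 301 = 199/75.9 × 16.0 + 301 ≈ 342.95 → 343.
SO₂: 482.23 lies in 316.79–614.41, so I_lo=101, I_hi=150, C_lo=316.79, C_hi=614.41.
(150−101)/(614.41−316.79) × (482.23−316.79) + 101 = 49/297.62 × 165.44 + 101 ≈ 128.24 → 128.
Sub-indices: PM2.5→143, NO₂→69, O₃→156, CO→250, PM10→343, SO₂→128. Overall AQI = max = 343; dominant pollutant is PM10.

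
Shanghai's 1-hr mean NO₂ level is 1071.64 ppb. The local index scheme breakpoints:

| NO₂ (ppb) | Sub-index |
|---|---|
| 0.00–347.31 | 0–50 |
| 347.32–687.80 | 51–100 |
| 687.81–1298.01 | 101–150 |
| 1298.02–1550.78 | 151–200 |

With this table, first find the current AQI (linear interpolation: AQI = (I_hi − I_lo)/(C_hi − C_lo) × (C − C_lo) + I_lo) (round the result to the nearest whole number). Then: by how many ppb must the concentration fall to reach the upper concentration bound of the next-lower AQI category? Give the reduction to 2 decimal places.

NO₂: 1071.64 ∈ [687.81, 1298.01] ↔ index [101, 150].
101 + (1071.64−687.81)·(150−101)/(1298.01−687.81) = 101 + 383.83·49/610.20 ≈ 131.82, so AQI = 132.
Current AQI 132 is in the Unhealthy for Sensitive Groups range (101–150). The next-lower category tops out at AQI 100, whose upper concentration bound is 687.80 ppb.
Reduction needed = 1071.64 − 687.80 = 383.84 ppb.

383.84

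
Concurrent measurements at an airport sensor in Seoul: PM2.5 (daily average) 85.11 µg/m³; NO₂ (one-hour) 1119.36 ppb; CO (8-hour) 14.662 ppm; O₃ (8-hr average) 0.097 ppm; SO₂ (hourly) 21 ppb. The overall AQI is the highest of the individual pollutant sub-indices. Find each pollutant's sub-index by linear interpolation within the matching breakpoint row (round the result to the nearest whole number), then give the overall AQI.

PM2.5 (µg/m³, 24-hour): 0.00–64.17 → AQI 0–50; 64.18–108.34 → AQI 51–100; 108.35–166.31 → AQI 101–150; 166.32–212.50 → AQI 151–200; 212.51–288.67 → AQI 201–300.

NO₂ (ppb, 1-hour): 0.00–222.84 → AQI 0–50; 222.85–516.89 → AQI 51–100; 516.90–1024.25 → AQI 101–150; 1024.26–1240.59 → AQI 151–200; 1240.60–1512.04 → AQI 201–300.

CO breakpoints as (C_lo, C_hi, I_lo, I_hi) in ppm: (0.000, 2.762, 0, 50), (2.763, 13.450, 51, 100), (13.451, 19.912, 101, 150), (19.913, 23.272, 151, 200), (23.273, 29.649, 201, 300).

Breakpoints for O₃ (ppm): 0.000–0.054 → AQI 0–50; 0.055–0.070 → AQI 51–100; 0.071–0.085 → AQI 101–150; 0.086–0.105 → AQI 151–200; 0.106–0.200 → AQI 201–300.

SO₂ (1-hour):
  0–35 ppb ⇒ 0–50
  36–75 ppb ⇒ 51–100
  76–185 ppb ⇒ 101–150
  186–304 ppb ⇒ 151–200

179

PM2.5 85.11: bracket 64.18–108.34 → index 51–100; slope 49/44.16, offset 20.93.
AQI = 51 + 49/44.16·20.93 ≈ 74.22 ⇒ 74.
NO₂: 1119.36 ∈ [1024.26, 1240.59] ↔ index [151, 200].
151 + (1119.36−1024.26)·(200−151)/(1240.59−1024.26) = 151 + 95.10·49/216.33 ≈ 172.54, so AQI = 173.
CO: row 13.451–19.912 (AQI 101–150). (150−101)·(14.662−13.451)/(19.912−13.451) + 101 = 49·1.211/6.461 + 101 ≈ 110.18 → 110.
O₃: 0.097 lies in 0.086–0.105, so I_lo=151, I_hi=200, C_lo=0.086, C_hi=0.105.
(200−151)/(0.105−0.086) × (0.097−0.086) + 151 = 49/0.019 × 0.011 + 151 ≈ 179.37 → 179.
SO₂: 21 lies in 0–35, so I_lo=0, I_hi=50, C_lo=0, C_hi=35.
(50−0)/(35−0) × (21−0) + 0 = 50/35 × 21 + 0 ≈ 30.00 → 30.
Sub-indices: PM2.5→74, NO₂→173, CO→110, O₃→179, SO₂→30. Overall AQI = max = 179; dominant pollutant is O₃.
AQI 179: Unhealthy.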